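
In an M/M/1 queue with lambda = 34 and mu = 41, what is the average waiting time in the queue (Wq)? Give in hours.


rho = 34/41; Wq = rho/(mu - lambda) = 0.1185 hours

0.1185 hours


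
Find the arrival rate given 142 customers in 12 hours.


lambda = total arrivals / time = 142 / 12 = 11.83 per hour

11.83 per hour


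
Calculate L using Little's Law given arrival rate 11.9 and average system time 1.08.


L = lambda * W = 11.9 * 1.08 = 12.85

12.85


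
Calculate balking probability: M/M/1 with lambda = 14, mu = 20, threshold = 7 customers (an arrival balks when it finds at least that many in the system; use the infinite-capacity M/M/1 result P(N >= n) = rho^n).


P(N >= 7) = rho^7 = (14/20)^7 = 0.0824

0.0824


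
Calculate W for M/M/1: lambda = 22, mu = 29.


W = 1/(mu - lambda) = 1/(29 - 22) = 0.1429 hours

0.1429 hours


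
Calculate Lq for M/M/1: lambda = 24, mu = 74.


rho = 24/74; Lq = rho^2/(1-rho) = 0.16

0.16


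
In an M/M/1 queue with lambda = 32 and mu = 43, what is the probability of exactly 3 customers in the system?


rho = 32/43; P(n) = (1-rho)*rho^n = (1-32/43)*(32/43)^3 = 0.1054

0.1054


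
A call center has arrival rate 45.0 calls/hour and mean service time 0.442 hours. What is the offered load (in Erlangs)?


Offered load a = lambda * E[S] = 45.0 * 0.442 = 19.89 Erlangs

19.89 Erlangs


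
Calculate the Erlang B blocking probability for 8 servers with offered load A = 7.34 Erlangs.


B(N,A) = (A^N/N!) / sum(A^k/k!, k=0..N) with N=8, A=7.34 = 0.1983

0.1983


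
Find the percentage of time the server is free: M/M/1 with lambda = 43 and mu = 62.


Idle fraction = (1 - rho) * 100 = (1 - 43/62) * 100 = 30.6%

30.6%


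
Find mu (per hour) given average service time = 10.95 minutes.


mu = 60 / avg_service_time = 60 / 10.95 = 5.48 per hour

5.48 per hour


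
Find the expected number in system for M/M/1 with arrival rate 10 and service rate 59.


rho = 10/59; L = rho/(1-rho) = 0.2

0.2


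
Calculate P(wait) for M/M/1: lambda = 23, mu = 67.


P(wait) = rho = lambda/mu = 23/67 = 0.3433

0.3433


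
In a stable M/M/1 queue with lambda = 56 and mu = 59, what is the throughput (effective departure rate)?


For a stable queue (lambda < mu), throughput = lambda = 56 per hour

56 per hour


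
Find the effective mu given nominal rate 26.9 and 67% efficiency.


Effective rate = mu * efficiency = 26.9 * 0.67 = 18.02 per hour

18.02 per hour


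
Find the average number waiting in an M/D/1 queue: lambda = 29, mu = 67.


M/D/1: Lq = rho^2 / (2*(1-rho)) where rho = 29/67; Lq = 0.17

0.17


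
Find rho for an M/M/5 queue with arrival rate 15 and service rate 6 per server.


rho = lambda/(c*mu) = 15/(5*6) = 0.5

0.5


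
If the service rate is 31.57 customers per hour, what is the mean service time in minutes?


Mean service time = 60/mu = 60/31.57 = 1.9 minutes

1.9 minutes


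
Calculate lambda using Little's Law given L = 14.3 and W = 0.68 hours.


lambda = L / W = 14.3 / 0.68 = 21.03 per hour

21.03 per hour


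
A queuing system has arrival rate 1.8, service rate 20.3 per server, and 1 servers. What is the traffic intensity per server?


rho = lambda / (c * mu) = 1.8 / (1 * 20.3) = 0.0887

0.0887


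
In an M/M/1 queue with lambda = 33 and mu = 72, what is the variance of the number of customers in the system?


rho = 33/72; Var(N) = rho/(1-rho)^2 = 1.56

1.56


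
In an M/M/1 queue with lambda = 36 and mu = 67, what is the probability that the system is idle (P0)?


P0 = 1 - rho = 1 - 36/67 = 0.4627

0.4627


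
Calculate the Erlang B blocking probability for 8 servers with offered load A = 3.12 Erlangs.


B(N,A) = (A^N/N!) / sum(A^k/k!, k=0..N) with N=8, A=3.12 = 0.0099

0.0099


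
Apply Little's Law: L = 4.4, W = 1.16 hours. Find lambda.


lambda = L / W = 4.4 / 1.16 = 3.79 per hour

3.79 per hour


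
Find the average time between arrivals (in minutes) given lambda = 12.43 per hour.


Mean interarrival time = 60/lambda = 60/12.43 = 4.83 minutes

4.83 minutes


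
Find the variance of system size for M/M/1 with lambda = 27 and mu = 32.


rho = 27/32; Var(N) = rho/(1-rho)^2 = 34.56

34.56


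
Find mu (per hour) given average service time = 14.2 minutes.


mu = 60 / avg_service_time = 60 / 14.2 = 4.23 per hour

4.23 per hour


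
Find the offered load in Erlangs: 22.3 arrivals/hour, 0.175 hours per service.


Offered load a = lambda * E[S] = 22.3 * 0.175 = 3.9 Erlangs

3.9 Erlangs


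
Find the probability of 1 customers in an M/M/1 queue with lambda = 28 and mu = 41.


rho = 28/41; P(n) = (1-rho)*rho^n = (1-28/41)*(28/41)^1 = 0.2165

0.2165


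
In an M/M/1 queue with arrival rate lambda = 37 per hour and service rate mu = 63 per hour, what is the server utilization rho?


rho = lambda/mu = 37/63 = 0.5873

0.5873


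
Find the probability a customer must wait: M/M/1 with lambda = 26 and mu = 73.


P(wait) = rho = lambda/mu = 26/73 = 0.3562

0.3562


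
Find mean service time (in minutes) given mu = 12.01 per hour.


Mean service time = 60/mu = 60/12.01 = 5.0 minutes

5.0 minutes


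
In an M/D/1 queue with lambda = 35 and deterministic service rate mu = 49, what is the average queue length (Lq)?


M/D/1: Lq = rho^2 / (2*(1-rho)) where rho = 35/49; Lq = 0.89

0.89


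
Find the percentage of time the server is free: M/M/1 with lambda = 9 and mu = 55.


Idle fraction = (1 - rho) * 100 = (1 - 9/55) * 100 = 83.6%

83.6%


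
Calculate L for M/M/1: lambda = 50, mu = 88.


rho = 50/88; L = rho/(1-rho) = 1.32

1.32


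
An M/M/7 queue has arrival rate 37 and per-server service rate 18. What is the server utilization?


rho = lambda/(c*mu) = 37/(7*18) = 0.2937

0.2937


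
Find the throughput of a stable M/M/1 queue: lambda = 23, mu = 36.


For a stable queue (lambda < mu), throughput = lambda = 23 per hour

23 per hour


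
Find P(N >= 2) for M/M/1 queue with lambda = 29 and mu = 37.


P(N >= 2) = rho^2 = (29/37)^2 = 0.6143

0.6143


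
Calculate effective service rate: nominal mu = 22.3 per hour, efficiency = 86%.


Effective rate = mu * efficiency = 22.3 * 0.86 = 19.18 per hour

19.18 per hour


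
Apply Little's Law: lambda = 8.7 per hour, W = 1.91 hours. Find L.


L = lambda * W = 8.7 * 1.91 = 16.62

16.62


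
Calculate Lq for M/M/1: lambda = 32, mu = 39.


rho = 32/39; Lq = rho^2/(1-rho) = 3.75

3.75


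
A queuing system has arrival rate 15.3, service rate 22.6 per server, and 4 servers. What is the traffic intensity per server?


rho = lambda / (c * mu) = 15.3 / (4 * 22.6) = 0.1692

0.1692


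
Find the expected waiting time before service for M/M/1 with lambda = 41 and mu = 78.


rho = 41/78; Wq = rho/(mu - lambda) = 0.0142 hours

0.0142 hours


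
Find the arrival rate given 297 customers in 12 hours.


lambda = total arrivals / time = 297 / 12 = 24.75 per hour

24.75 per hour


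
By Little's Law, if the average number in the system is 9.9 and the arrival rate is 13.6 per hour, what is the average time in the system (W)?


W = L / lambda = 9.9 / 13.6 = 0.7279 hours

0.7279 hours


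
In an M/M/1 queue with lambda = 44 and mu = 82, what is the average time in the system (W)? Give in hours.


W = 1/(mu - lambda) = 1/(82 - 44) = 0.0263 hours

0.0263 hours


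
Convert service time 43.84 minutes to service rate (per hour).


mu = 60 / avg_service_time = 60 / 43.84 = 1.37 per hour

1.37 per hour


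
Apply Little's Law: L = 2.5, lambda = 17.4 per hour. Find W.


W = L / lambda = 2.5 / 17.4 = 0.1437 hours

0.1437 hours


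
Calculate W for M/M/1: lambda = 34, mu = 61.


W = 1/(mu - lambda) = 1/(61 - 34) = 0.037 hours

0.037 hours


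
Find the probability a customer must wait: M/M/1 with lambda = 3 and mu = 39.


P(wait) = rho = lambda/mu = 3/39 = 0.0769

0.0769


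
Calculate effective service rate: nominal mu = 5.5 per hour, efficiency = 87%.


Effective rate = mu * efficiency = 5.5 * 0.87 = 4.79 per hour

4.79 per hour


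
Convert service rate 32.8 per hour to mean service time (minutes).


Mean service time = 60/mu = 60/32.8 = 1.83 minutes

1.83 minutes


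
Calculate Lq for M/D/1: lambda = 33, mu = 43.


M/D/1: Lq = rho^2 / (2*(1-rho)) where rho = 33/43; Lq = 1.27

1.27


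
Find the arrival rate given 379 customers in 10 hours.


lambda = total arrivals / time = 379 / 10 = 37.9 per hour

37.9 per hour


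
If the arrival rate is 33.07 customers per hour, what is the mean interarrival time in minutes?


Mean interarrival time = 60/lambda = 60/33.07 = 1.81 minutes

1.81 minutes


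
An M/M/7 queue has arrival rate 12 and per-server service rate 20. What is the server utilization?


rho = lambda/(c*mu) = 12/(7*20) = 0.0857

0.0857


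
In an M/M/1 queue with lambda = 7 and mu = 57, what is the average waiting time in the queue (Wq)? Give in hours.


rho = 7/57; Wq = rho/(mu - lambda) = 0.0025 hours

0.0025 hours


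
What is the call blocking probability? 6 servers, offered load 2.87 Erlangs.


B(N,A) = (A^N/N!) / sum(A^k/k!, k=0..N) with N=6, A=2.87 = 0.0452

0.0452


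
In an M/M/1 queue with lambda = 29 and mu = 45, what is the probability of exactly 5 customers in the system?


rho = 29/45; P(n) = (1-rho)*rho^n = (1-29/45)*(29/45)^5 = 0.0395

0.0395


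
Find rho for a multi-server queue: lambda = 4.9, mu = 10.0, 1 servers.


rho = lambda / (c * mu) = 4.9 / (1 * 10.0) = 0.49

0.49


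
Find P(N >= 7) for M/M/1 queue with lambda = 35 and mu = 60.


P(N >= 7) = rho^7 = (35/60)^7 = 0.023

0.023


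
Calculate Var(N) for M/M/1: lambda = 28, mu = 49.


rho = 28/49; Var(N) = rho/(1-rho)^2 = 3.11

3.11


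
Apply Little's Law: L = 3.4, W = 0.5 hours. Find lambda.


lambda = L / W = 3.4 / 0.5 = 6.8 per hour

6.8 per hour


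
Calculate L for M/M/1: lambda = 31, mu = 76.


rho = 31/76; L = rho/(1-rho) = 0.69

0.69


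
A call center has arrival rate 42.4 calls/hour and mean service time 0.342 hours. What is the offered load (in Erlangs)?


Offered load a = lambda * E[S] = 42.4 * 0.342 = 14.5 Erlangs

14.5 Erlangs


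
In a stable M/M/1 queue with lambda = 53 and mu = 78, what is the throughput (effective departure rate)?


For a stable queue (lambda < mu), throughput = lambda = 53 per hour

53 per hour


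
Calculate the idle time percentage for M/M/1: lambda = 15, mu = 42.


Idle fraction = (1 - rho) * 100 = (1 - 15/42) * 100 = 64.3%

64.3%


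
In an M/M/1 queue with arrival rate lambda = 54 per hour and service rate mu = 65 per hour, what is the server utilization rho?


rho = lambda/mu = 54/65 = 0.8308

0.8308


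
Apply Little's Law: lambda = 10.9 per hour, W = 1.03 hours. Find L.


L = lambda * W = 10.9 * 1.03 = 11.23

11.23


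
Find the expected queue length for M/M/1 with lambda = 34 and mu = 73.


rho = 34/73; Lq = rho^2/(1-rho) = 0.41

0.41


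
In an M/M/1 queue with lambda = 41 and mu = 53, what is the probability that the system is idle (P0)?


P0 = 1 - rho = 1 - 41/53 = 0.2264

0.2264


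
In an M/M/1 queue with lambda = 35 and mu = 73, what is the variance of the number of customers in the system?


rho = 35/73; Var(N) = rho/(1-rho)^2 = 1.77

1.77


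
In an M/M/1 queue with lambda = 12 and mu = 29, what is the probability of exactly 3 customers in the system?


rho = 12/29; P(n) = (1-rho)*rho^n = (1-12/29)*(12/29)^3 = 0.0415

0.0415


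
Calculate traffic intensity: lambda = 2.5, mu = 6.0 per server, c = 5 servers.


rho = lambda / (c * mu) = 2.5 / (5 * 6.0) = 0.0833

0.0833


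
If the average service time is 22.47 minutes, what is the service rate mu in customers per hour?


mu = 60 / avg_service_time = 60 / 22.47 = 2.67 per hour

2.67 per hour


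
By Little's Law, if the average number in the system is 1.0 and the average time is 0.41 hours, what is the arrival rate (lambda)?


lambda = L / W = 1.0 / 0.41 = 2.44 per hour

2.44 per hour


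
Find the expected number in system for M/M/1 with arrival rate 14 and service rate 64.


rho = 14/64; L = rho/(1-rho) = 0.28

0.28


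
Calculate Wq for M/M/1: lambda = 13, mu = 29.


rho = 13/29; Wq = rho/(mu - lambda) = 0.028 hours

0.028 hours


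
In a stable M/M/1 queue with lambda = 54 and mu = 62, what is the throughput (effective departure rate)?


For a stable queue (lambda < mu), throughput = lambda = 54 per hour

54 per hour


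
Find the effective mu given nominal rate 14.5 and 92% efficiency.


Effective rate = mu * efficiency = 14.5 * 0.92 = 13.34 per hour

13.34 per hour


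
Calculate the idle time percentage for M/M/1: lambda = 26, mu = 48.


Idle fraction = (1 - rho) * 100 = (1 - 26/48) * 100 = 45.8%

45.8%


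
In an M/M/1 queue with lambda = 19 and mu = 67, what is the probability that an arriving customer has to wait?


P(wait) = rho = lambda/mu = 19/67 = 0.2836

0.2836


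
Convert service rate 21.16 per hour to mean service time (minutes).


Mean service time = 60/mu = 60/21.16 = 2.84 minutes

2.84 minutes


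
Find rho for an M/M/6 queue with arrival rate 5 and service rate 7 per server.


rho = lambda/(c*mu) = 5/(6*7) = 0.119

0.119


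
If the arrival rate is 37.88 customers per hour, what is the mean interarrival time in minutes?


Mean interarrival time = 60/lambda = 60/37.88 = 1.58 minutes

1.58 minutes


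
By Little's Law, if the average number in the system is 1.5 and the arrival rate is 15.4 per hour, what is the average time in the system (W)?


W = L / lambda = 1.5 / 15.4 = 0.0974 hours

0.0974 hours


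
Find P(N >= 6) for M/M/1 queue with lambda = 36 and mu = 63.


P(N >= 6) = rho^6 = (36/63)^6 = 0.0348

0.0348


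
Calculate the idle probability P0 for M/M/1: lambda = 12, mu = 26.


P0 = 1 - rho = 1 - 12/26 = 0.5385

0.5385


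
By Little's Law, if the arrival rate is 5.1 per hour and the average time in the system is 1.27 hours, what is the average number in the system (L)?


L = lambda * W = 5.1 * 1.27 = 6.48

6.48


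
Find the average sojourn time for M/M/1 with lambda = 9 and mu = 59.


W = 1/(mu - lambda) = 1/(59 - 9) = 0.02 hours

0.02 hours


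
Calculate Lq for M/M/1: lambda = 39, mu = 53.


rho = 39/53; Lq = rho^2/(1-rho) = 2.05

2.05


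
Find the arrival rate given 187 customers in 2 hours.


lambda = total arrivals / time = 187 / 2 = 93.5 per hour

93.5 per hour


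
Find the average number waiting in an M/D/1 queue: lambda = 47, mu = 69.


M/D/1: Lq = rho^2 / (2*(1-rho)) where rho = 47/69; Lq = 0.73

0.73


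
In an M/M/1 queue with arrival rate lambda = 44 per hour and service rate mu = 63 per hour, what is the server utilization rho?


rho = lambda/mu = 44/63 = 0.6984

0.6984


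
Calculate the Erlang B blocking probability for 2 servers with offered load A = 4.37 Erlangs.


B(N,A) = (A^N/N!) / sum(A^k/k!, k=0..N) with N=2, A=4.37 = 0.64

0.64


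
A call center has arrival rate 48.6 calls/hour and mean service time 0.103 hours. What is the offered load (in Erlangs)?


Offered load a = lambda * E[S] = 48.6 * 0.103 = 5.01 Erlangs

5.01 Erlangs


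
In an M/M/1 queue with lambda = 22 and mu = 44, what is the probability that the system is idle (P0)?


P0 = 1 - rho = 1 - 22/44 = 0.5

0.5


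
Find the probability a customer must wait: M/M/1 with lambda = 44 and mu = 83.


P(wait) = rho = lambda/mu = 44/83 = 0.5301

0.5301


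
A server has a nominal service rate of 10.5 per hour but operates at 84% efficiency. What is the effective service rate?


Effective rate = mu * efficiency = 10.5 * 0.84 = 8.82 per hour

8.82 per hour


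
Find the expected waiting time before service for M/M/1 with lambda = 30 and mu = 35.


rho = 30/35; Wq = rho/(mu - lambda) = 0.1714 hours

0.1714 hours


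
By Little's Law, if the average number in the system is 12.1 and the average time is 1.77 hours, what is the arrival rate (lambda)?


lambda = L / W = 12.1 / 1.77 = 6.84 per hour

6.84 per hour


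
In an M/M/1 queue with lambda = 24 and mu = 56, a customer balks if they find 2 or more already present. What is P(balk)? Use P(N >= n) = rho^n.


P(N >= 2) = rho^2 = (24/56)^2 = 0.1837

0.1837


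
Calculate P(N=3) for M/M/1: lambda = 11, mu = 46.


rho = 11/46; P(n) = (1-rho)*rho^n = (1-11/46)*(11/46)^3 = 0.0104

0.0104


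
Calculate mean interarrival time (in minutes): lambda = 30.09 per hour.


Mean interarrival time = 60/lambda = 60/30.09 = 1.99 minutes

1.99 minutes


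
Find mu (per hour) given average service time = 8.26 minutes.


mu = 60 / avg_service_time = 60 / 8.26 = 7.26 per hour

7.26 per hour


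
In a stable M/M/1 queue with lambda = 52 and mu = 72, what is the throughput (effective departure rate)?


For a stable queue (lambda < mu), throughput = lambda = 52 per hour

52 per hour


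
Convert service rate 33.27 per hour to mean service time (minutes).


Mean service time = 60/mu = 60/33.27 = 1.8 minutes

1.8 minutes


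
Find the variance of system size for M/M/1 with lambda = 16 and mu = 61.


rho = 16/61; Var(N) = rho/(1-rho)^2 = 0.48

0.48


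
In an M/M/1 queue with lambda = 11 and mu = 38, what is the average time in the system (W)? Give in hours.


W = 1/(mu - lambda) = 1/(38 - 11) = 0.037 hours

0.037 hours


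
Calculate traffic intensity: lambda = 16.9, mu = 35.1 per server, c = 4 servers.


rho = lambda / (c * mu) = 16.9 / (4 * 35.1) = 0.1204

0.1204


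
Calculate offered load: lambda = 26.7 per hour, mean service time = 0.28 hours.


Offered load a = lambda * E[S] = 26.7 * 0.28 = 7.48 Erlangs

7.48 Erlangs


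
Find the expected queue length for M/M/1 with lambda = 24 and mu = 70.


rho = 24/70; Lq = rho^2/(1-rho) = 0.18

0.18


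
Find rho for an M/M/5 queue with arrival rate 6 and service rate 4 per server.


rho = lambda/(c*mu) = 6/(5*4) = 0.3

0.3


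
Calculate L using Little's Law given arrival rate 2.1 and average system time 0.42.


L = lambda * W = 2.1 * 0.42 = 0.88

0.88


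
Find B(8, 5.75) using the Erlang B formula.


B(N,A) = (A^N/N!) / sum(A^k/k!, k=0..N) with N=8, A=5.75 = 0.1082

0.1082


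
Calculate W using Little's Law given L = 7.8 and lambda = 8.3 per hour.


W = L / lambda = 7.8 / 8.3 = 0.9398 hours

0.9398 hours


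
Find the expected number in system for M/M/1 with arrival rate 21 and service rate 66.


rho = 21/66; L = rho/(1-rho) = 0.47

0.47


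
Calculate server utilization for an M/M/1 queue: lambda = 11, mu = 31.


rho = lambda/mu = 11/31 = 0.3548

0.3548


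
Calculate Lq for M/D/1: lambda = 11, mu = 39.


M/D/1: Lq = rho^2 / (2*(1-rho)) where rho = 11/39; Lq = 0.06

0.06


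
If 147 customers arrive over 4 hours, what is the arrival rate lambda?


lambda = total arrivals / time = 147 / 4 = 36.75 per hour

36.75 per hour


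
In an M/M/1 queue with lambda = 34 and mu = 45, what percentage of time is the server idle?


Idle fraction = (1 - rho) * 100 = (1 - 34/45) * 100 = 24.4%

24.4%


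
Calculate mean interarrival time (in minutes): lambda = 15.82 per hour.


Mean interarrival time = 60/lambda = 60/15.82 = 3.79 minutes

3.79 minutes


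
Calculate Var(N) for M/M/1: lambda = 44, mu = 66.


rho = 44/66; Var(N) = rho/(1-rho)^2 = 6.0

6.0


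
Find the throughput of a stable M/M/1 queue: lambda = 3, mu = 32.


For a stable queue (lambda < mu), throughput = lambda = 3 per hour

3 per hour


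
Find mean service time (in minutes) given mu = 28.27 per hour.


Mean service time = 60/mu = 60/28.27 = 2.12 minutes

2.12 minutes


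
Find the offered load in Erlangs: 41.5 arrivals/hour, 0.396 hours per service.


Offered load a = lambda * E[S] = 41.5 * 0.396 = 16.43 Erlangs

16.43 Erlangs


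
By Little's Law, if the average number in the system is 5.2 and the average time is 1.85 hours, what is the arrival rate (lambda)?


lambda = L / W = 5.2 / 1.85 = 2.81 per hour

2.81 per hour


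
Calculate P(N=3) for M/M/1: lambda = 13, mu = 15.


rho = 13/15; P(n) = (1-rho)*rho^n = (1-13/15)*(13/15)^3 = 0.0868

0.0868


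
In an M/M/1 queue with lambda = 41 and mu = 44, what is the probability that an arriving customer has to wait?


P(wait) = rho = lambda/mu = 41/44 = 0.9318

0.9318


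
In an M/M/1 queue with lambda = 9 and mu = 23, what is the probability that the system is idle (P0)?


P0 = 1 - rho = 1 - 9/23 = 0.6087

0.6087


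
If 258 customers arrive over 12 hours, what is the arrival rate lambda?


lambda = total arrivals / time = 258 / 12 = 21.5 per hour

21.5 per hour


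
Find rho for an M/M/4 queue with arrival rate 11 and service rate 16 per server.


rho = lambda/(c*mu) = 11/(4*16) = 0.1719

0.1719


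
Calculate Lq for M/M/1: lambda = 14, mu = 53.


rho = 14/53; Lq = rho^2/(1-rho) = 0.09

0.09


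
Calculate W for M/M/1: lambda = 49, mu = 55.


W = 1/(mu - lambda) = 1/(55 - 49) = 0.1667 hours

0.1667 hours


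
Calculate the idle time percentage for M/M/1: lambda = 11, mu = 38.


Idle fraction = (1 - rho) * 100 = (1 - 11/38) * 100 = 71.1%

71.1%


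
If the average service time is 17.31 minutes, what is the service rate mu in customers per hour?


mu = 60 / avg_service_time = 60 / 17.31 = 3.47 per hour

3.47 per hour


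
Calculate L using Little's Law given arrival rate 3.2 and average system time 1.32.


L = lambda * W = 3.2 * 1.32 = 4.22

4.22


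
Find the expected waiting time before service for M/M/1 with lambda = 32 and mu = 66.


rho = 32/66; Wq = rho/(mu - lambda) = 0.0143 hours

0.0143 hours


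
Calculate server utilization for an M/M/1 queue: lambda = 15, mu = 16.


rho = lambda/mu = 15/16 = 0.9375

0.9375


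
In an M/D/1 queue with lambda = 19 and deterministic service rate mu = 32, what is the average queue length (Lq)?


M/D/1: Lq = rho^2 / (2*(1-rho)) where rho = 19/32; Lq = 0.43

0.43


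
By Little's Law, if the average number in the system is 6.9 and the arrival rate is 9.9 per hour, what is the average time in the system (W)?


W = L / lambda = 6.9 / 9.9 = 0.697 hours

0.697 hours


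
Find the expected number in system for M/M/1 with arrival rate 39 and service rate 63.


rho = 39/63; L = rho/(1-rho) = 1.63

1.63


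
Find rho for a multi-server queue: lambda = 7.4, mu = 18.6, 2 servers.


rho = lambda / (c * mu) = 7.4 / (2 * 18.6) = 0.1989

0.1989


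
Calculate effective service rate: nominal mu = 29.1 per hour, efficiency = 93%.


Effective rate = mu * efficiency = 29.1 * 0.93 = 27.06 per hour

27.06 per hour


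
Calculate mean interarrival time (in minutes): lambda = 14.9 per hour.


Mean interarrival time = 60/lambda = 60/14.9 = 4.03 minutes

4.03 minutes


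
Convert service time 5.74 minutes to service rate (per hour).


mu = 60 / avg_service_time = 60 / 5.74 = 10.45 per hour

10.45 per hour


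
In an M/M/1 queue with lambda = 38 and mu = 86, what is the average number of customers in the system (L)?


rho = 38/86; L = rho/(1-rho) = 0.79

0.79


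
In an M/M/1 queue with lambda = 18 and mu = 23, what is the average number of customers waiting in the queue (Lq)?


rho = 18/23; Lq = rho^2/(1-rho) = 2.82

2.82


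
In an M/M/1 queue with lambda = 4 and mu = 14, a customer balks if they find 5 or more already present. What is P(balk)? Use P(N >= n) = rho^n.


P(N >= 5) = rho^5 = (4/14)^5 = 0.0019

0.0019


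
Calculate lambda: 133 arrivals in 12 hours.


lambda = total arrivals / time = 133 / 12 = 11.08 per hour

11.08 per hour


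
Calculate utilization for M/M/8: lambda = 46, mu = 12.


rho = lambda/(c*mu) = 46/(8*12) = 0.4792

0.4792


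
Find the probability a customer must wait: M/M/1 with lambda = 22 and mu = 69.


P(wait) = rho = lambda/mu = 22/69 = 0.3188

0.3188


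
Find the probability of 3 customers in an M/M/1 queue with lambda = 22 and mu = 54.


rho = 22/54; P(n) = (1-rho)*rho^n = (1-22/54)*(22/54)^3 = 0.0401

0.0401


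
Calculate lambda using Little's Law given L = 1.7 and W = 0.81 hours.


lambda = L / W = 1.7 / 0.81 = 2.1 per hour

2.1 per hour


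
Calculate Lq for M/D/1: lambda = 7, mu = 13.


M/D/1: Lq = rho^2 / (2*(1-rho)) where rho = 7/13; Lq = 0.31

0.31


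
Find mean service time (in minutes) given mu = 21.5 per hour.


Mean service time = 60/mu = 60/21.5 = 2.79 minutes

2.79 minutes


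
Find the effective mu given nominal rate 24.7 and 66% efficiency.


Effective rate = mu * efficiency = 24.7 * 0.66 = 16.3 per hour

16.3 per hour


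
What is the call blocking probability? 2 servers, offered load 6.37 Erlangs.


B(N,A) = (A^N/N!) / sum(A^k/k!, k=0..N) with N=2, A=6.37 = 0.7335

0.7335


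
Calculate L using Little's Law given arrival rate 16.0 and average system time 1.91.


L = lambda * W = 16.0 * 1.91 = 30.56

30.56


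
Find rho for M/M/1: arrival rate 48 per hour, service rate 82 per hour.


rho = lambda/mu = 48/82 = 0.5854

0.5854


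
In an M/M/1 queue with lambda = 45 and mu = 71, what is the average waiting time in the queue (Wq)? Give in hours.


rho = 45/71; Wq = rho/(mu - lambda) = 0.0244 hours

0.0244 hours


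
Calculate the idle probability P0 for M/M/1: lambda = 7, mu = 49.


P0 = 1 - rho = 1 - 7/49 = 0.8571

0.8571


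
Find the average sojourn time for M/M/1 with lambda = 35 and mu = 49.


W = 1/(mu - lambda) = 1/(49 - 35) = 0.0714 hours

0.0714 hours


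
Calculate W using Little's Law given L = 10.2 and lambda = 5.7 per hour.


W = L / lambda = 10.2 / 5.7 = 1.7895 hours

1.7895 hours


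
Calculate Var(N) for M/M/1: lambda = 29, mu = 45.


rho = 29/45; Var(N) = rho/(1-rho)^2 = 5.1

5.1


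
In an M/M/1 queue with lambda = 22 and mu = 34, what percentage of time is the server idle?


Idle fraction = (1 - rho) * 100 = (1 - 22/34) * 100 = 35.3%

35.3%


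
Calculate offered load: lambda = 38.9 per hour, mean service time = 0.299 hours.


Offered load a = lambda * E[S] = 38.9 * 0.299 = 11.63 Erlangs

11.63 Erlangs


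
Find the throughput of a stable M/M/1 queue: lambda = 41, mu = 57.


For a stable queue (lambda < mu), throughput = lambda = 41 per hour

41 per hour


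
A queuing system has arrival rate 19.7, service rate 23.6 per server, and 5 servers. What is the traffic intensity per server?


rho = lambda / (c * mu) = 19.7 / (5 * 23.6) = 0.1669

0.1669


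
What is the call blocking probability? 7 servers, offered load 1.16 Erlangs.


B(N,A) = (A^N/N!) / sum(A^k/k!, k=0..N) with N=7, A=1.16 = 0.0002

0.0002


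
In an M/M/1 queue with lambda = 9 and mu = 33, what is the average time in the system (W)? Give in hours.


W = 1/(mu - lambda) = 1/(33 - 9) = 0.0417 hours

0.0417 hours


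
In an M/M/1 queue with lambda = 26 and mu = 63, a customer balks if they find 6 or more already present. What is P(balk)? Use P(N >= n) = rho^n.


P(N >= 6) = rho^6 = (26/63)^6 = 0.0049

0.0049


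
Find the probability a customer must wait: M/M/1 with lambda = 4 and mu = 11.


P(wait) = rho = lambda/mu = 4/11 = 0.3636

0.3636


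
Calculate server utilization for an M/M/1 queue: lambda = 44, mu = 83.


rho = lambda/mu = 44/83 = 0.5301

0.5301


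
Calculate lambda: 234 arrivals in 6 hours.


lambda = total arrivals / time = 234 / 6 = 39.0 per hour

39.0 per hour


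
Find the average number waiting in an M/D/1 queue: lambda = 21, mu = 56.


M/D/1: Lq = rho^2 / (2*(1-rho)) where rho = 21/56; Lq = 0.11

0.11


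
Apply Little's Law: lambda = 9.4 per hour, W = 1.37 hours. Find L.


L = lambda * W = 9.4 * 1.37 = 12.88

12.88


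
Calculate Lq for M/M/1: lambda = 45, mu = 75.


rho = 45/75; Lq = rho^2/(1-rho) = 0.9

0.9


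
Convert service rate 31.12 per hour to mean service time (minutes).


Mean service time = 60/mu = 60/31.12 = 1.93 minutes

1.93 minutes


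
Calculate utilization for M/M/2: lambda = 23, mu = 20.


rho = lambda/(c*mu) = 23/(2*20) = 0.575

0.575


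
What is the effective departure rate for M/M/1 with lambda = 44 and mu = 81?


For a stable queue (lambda < mu), throughput = lambda = 44 per hour

44 per hour


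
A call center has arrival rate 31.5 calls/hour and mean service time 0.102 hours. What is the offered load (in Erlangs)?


Offered load a = lambda * E[S] = 31.5 * 0.102 = 3.21 Erlangs

3.21 Erlangs


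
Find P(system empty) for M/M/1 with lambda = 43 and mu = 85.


P0 = 1 - rho = 1 - 43/85 = 0.4941

0.4941


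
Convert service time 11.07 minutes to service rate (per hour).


mu = 60 / avg_service_time = 60 / 11.07 = 5.42 per hour

5.42 per hour


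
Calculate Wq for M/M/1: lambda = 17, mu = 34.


rho = 17/34; Wq = rho/(mu - lambda) = 0.0294 hours

0.0294 hours


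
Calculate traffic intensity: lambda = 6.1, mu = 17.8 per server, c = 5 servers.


rho = lambda / (c * mu) = 6.1 / (5 * 17.8) = 0.0685

0.0685


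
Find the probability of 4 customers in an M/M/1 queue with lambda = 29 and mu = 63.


rho = 29/63; P(n) = (1-rho)*rho^n = (1-29/63)*(29/63)^4 = 0.0242

0.0242


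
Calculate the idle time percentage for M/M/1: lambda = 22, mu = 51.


Idle fraction = (1 - rho) * 100 = (1 - 22/51) * 100 = 56.9%

56.9%


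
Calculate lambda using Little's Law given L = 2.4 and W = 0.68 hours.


lambda = L / W = 2.4 / 0.68 = 3.53 per hour

3.53 per hour


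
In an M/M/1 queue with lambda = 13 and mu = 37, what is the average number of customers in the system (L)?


rho = 13/37; L = rho/(1-rho) = 0.54

0.54


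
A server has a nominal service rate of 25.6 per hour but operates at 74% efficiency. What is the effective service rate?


Effective rate = mu * efficiency = 25.6 * 0.74 = 18.94 per hour

18.94 per hour


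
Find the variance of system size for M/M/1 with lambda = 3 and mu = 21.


rho = 3/21; Var(N) = rho/(1-rho)^2 = 0.19

0.19


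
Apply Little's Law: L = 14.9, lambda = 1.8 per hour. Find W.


W = L / lambda = 14.9 / 1.8 = 8.2778 hours

8.2778 hours


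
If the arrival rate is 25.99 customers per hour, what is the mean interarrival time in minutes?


Mean interarrival time = 60/lambda = 60/25.99 = 2.31 minutes

2.31 minutes


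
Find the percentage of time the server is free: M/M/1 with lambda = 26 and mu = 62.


Idle fraction = (1 - rho) * 100 = (1 - 26/62) * 100 = 58.1%

58.1%


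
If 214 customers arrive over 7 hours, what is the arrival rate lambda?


lambda = total arrivals / time = 214 / 7 = 30.57 per hour

30.57 per hour


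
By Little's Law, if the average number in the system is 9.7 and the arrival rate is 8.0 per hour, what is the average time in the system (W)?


W = L / lambda = 9.7 / 8.0 = 1.2125 hours

1.2125 hours


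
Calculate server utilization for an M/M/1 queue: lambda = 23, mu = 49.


rho = lambda/mu = 23/49 = 0.4694

0.4694


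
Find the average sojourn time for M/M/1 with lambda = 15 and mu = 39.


W = 1/(mu - lambda) = 1/(39 - 15) = 0.0417 hours

0.0417 hours


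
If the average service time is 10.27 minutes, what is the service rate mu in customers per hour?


mu = 60 / avg_service_time = 60 / 10.27 = 5.84 per hour

5.84 per hour


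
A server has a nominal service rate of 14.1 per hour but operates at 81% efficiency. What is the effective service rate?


Effective rate = mu * efficiency = 14.1 * 0.81 = 11.42 per hour

11.42 per hour


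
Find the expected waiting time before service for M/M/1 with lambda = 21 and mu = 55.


rho = 21/55; Wq = rho/(mu - lambda) = 0.0112 hours

0.0112 hours


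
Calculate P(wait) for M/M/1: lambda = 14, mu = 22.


P(wait) = rho = lambda/mu = 14/22 = 0.6364

0.6364


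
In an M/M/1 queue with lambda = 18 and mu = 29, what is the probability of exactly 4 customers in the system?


rho = 18/29; P(n) = (1-rho)*rho^n = (1-18/29)*(18/29)^4 = 0.0563

0.0563


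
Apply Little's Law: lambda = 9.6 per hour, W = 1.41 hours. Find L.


L = lambda * W = 9.6 * 1.41 = 13.54

13.54


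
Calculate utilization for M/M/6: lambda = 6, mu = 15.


rho = lambda/(c*mu) = 6/(6*15) = 0.0667

0.0667


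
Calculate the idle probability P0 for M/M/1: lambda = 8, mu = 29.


P0 = 1 - rho = 1 - 8/29 = 0.7241

0.7241


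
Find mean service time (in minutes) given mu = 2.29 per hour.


Mean service time = 60/mu = 60/2.29 = 26.2 minutes

26.2 minutes


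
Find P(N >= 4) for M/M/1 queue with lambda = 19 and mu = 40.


P(N >= 4) = rho^4 = (19/40)^4 = 0.0509

0.0509


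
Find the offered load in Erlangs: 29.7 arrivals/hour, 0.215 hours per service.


Offered load a = lambda * E[S] = 29.7 * 0.215 = 6.39 Erlangs

6.39 Erlangs


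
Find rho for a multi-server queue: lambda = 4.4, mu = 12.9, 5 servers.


rho = lambda / (c * mu) = 4.4 / (5 * 12.9) = 0.0682

0.0682


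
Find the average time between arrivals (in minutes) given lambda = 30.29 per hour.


Mean interarrival time = 60/lambda = 60/30.29 = 1.98 minutes

1.98 minutes


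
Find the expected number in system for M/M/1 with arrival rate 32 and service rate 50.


rho = 32/50; L = rho/(1-rho) = 1.78

1.78


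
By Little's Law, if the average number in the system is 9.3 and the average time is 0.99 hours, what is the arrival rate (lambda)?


lambda = L / W = 9.3 / 0.99 = 9.39 per hour

9.39 per hour


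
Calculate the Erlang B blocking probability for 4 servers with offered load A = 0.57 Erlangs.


B(N,A) = (A^N/N!) / sum(A^k/k!, k=0..N) with N=4, A=0.57 = 0.0025

0.0025


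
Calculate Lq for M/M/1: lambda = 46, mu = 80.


rho = 46/80; Lq = rho^2/(1-rho) = 0.78

0.78


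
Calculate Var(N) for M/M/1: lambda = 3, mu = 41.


rho = 3/41; Var(N) = rho/(1-rho)^2 = 0.09

0.09


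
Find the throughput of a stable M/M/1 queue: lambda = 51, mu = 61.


For a stable queue (lambda < mu), throughput = lambda = 51 per hour

51 per hour


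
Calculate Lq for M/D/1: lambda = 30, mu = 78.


M/D/1: Lq = rho^2 / (2*(1-rho)) where rho = 30/78; Lq = 0.12

0.12


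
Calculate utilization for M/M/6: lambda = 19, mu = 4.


rho = lambda/(c*mu) = 19/(6*4) = 0.7917

0.7917


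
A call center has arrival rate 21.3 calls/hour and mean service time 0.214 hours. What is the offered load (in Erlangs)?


Offered load a = lambda * E[S] = 21.3 * 0.214 = 4.56 Erlangs

4.56 Erlangs


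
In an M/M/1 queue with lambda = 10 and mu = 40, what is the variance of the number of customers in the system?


rho = 10/40; Var(N) = rho/(1-rho)^2 = 0.44

0.44


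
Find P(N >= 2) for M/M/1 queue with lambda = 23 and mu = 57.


P(N >= 2) = rho^2 = (23/57)^2 = 0.1628

0.1628


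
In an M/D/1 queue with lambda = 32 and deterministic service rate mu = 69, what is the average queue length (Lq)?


M/D/1: Lq = rho^2 / (2*(1-rho)) where rho = 32/69; Lq = 0.2

0.2


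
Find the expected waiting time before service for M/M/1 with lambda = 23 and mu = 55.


rho = 23/55; Wq = rho/(mu - lambda) = 0.0131 hours

0.0131 hours


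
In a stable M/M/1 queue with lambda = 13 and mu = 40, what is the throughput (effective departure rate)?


For a stable queue (lambda < mu), throughput = lambda = 13 per hour

13 per hour


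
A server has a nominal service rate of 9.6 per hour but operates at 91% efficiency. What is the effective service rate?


Effective rate = mu * efficiency = 9.6 * 0.91 = 8.74 per hour

8.74 per hour


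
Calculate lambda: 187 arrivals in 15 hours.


lambda = total arrivals / time = 187 / 15 = 12.47 per hour

12.47 per hour


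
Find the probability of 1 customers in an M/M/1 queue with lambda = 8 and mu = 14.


rho = 8/14; P(n) = (1-rho)*rho^n = (1-8/14)*(8/14)^1 = 0.2449

0.2449


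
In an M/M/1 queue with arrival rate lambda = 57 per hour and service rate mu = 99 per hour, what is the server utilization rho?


rho = lambda/mu = 57/99 = 0.5758

0.5758


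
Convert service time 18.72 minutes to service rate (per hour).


mu = 60 / avg_service_time = 60 / 18.72 = 3.21 per hour

3.21 per hour


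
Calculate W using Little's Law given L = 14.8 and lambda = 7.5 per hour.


W = L / lambda = 14.8 / 7.5 = 1.9733 hours

1.9733 hours


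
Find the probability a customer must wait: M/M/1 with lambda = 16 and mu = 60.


P(wait) = rho = lambda/mu = 16/60 = 0.2667

0.2667


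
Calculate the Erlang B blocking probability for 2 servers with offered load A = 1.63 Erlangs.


B(N,A) = (A^N/N!) / sum(A^k/k!, k=0..N) with N=2, A=1.63 = 0.3356

0.3356


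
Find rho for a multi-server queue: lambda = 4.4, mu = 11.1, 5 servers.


rho = lambda / (c * mu) = 4.4 / (5 * 11.1) = 0.0793

0.0793


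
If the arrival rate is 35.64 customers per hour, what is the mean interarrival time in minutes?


Mean interarrival time = 60/lambda = 60/35.64 = 1.68 minutes

1.68 minutes


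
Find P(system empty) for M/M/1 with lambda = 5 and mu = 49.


P0 = 1 - rho = 1 - 5/49 = 0.898

0.898


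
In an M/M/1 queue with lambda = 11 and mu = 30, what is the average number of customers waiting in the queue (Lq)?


rho = 11/30; Lq = rho^2/(1-rho) = 0.21

0.21


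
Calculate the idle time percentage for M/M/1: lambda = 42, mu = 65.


Idle fraction = (1 - rho) * 100 = (1 - 42/65) * 100 = 35.4%

35.4%


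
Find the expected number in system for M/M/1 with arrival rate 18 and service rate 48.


rho = 18/48; L = rho/(1-rho) = 0.6

0.6


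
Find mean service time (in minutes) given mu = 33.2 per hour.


Mean service time = 60/mu = 60/33.2 = 1.81 minutes

1.81 minutes


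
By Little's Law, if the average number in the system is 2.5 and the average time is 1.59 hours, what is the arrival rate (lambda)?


lambda = L / W = 2.5 / 1.59 = 1.57 per hour

1.57 per hour


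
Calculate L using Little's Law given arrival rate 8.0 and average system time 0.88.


L = lambda * W = 8.0 * 0.88 = 7.04

7.04


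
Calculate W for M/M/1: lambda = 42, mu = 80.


W = 1/(mu - lambda) = 1/(80 - 42) = 0.0263 hours

0.0263 hours


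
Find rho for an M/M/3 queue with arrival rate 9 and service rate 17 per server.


rho = lambda/(c*mu) = 9/(3*17) = 0.1765

0.1765


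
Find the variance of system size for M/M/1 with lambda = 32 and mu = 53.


rho = 32/53; Var(N) = rho/(1-rho)^2 = 3.85

3.85


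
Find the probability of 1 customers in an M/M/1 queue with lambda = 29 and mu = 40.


rho = 29/40; P(n) = (1-rho)*rho^n = (1-29/40)*(29/40)^1 = 0.1994

0.1994


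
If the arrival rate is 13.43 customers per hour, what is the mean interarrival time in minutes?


Mean interarrival time = 60/lambda = 60/13.43 = 4.47 minutes

4.47 minutes


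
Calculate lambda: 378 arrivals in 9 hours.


lambda = total arrivals / time = 378 / 9 = 42.0 per hour

42.0 per hour


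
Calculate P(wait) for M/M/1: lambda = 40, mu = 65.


P(wait) = rho = lambda/mu = 40/65 = 0.6154

0.6154


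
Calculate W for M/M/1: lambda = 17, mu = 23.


W = 1/(mu - lambda) = 1/(23 - 17) = 0.1667 hours

0.1667 hours


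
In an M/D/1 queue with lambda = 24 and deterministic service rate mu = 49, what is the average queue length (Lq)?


M/D/1: Lq = rho^2 / (2*(1-rho)) where rho = 24/49; Lq = 0.24

0.24
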